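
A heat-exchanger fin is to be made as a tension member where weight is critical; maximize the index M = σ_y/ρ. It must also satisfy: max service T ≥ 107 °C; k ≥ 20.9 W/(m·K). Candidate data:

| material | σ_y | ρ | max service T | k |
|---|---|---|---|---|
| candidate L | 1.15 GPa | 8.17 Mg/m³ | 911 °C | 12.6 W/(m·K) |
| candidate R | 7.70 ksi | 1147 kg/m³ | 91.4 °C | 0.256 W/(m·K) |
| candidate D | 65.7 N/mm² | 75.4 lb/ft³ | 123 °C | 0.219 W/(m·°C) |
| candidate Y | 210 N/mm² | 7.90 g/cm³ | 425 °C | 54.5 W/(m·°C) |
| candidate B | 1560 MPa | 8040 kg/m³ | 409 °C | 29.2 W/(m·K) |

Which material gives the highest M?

Screen on constraints: max service T ≥ 107 °C; k ≥ 20.9 W/(m·K). Survivors: candidate Y, candidate B.
Normalizing units and computing the index:
  candidate Y: σ_y = 210.0 MPa, ρ = 7900 kg/m³
  candidate B: σ_y = 1560 MPa, ρ = 8040 kg/m³
  candidate B: M = 194 kN·m/kg
  candidate Y: M = 26.6 kN·m/kg
Candidate B ranks first.

candidate B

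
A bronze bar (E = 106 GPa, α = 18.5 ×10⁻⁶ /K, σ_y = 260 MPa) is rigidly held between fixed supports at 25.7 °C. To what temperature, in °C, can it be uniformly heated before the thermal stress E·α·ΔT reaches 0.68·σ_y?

116 °C

E·α·ΔT = 176.8 MPa ⇒ ΔT = 176.8 / (106.0×10³ × 18.5×10⁻⁶) = 90.16 K.
T = 25.7 + 90.16 = 115.9 °C.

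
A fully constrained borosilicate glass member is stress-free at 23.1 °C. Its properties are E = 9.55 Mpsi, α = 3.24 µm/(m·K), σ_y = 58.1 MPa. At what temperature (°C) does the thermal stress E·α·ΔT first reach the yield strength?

295 °C

E = 9.55 Mpsi = 65.84 GPa.
E·α·ΔT = 58.10 MPa ⇒ ΔT = 58.10 / (65.84×10³ × 3.24×10⁻⁶) = 272.3 K.
T = 23.1 + 272.3 = 295.4 °C.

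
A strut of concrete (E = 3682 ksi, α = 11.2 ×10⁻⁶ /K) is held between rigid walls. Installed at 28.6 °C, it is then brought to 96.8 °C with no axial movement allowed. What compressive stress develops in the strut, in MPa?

E = 3682 ksi = 25.39 GPa.
ΔT = 68.20 K. Constrained thermal stress σ = E·α·ΔT = 25.39×10³ MPa × 11.2×10⁻⁶ × 68.20 = 19.4 MPa (compressive).

19.4 MPa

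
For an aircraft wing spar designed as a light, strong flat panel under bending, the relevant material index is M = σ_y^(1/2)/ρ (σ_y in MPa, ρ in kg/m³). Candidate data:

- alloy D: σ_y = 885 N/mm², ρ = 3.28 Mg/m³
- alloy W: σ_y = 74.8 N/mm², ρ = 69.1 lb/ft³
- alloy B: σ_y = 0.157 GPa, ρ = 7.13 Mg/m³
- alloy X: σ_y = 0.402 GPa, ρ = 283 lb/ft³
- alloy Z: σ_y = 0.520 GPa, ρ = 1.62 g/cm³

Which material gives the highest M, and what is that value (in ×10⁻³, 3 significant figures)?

Convert each candidate to consistent units, then evaluate M:
  alloy D: σ_y = 885.0 MPa, ρ = 3280 kg/m³
  alloy W: σ_y = 74.80 MPa, ρ = 1107 kg/m³
  alloy B: σ_y = 157.0 MPa, ρ = 7130 kg/m³
  alloy X: σ_y = 402.0 MPa, ρ = 4533 kg/m³
  alloy Z: σ_y = 520.0 MPa, ρ = 1620 kg/m³
  alloy Z: M = 14.1×10⁻³
  alloy D: M = 9.07×10⁻³
  alloy W: M = 7.81×10⁻³
  alloy X: M = 4.42×10⁻³
  alloy B: M = 1.76×10⁻³
Highest index: alloy Z.

alloy Z, M = 14.1×10⁻³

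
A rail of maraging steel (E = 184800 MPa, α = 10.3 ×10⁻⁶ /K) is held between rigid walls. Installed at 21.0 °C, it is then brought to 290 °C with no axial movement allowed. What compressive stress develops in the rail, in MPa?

512 MPa

E = 184800 MPa = 184.8 GPa.
ΔT = 269.0 K. Constrained thermal stress σ = E·α·ΔT = 184.8×10³ MPa × 10.3×10⁻⁶ × 269.0 = 512 MPa (compressive).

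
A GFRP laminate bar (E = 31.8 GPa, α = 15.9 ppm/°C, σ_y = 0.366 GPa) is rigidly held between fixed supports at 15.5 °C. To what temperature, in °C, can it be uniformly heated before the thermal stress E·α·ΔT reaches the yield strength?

739 °C

σ_y = 0.366 GPa = 366.0 MPa.
E·α·ΔT = 366.0 MPa ⇒ ΔT = 366.0 / (31.80×10³ × 15.9×10⁻⁶) = 723.9 K.
T = 15.5 + 723.9 = 739.4 °C.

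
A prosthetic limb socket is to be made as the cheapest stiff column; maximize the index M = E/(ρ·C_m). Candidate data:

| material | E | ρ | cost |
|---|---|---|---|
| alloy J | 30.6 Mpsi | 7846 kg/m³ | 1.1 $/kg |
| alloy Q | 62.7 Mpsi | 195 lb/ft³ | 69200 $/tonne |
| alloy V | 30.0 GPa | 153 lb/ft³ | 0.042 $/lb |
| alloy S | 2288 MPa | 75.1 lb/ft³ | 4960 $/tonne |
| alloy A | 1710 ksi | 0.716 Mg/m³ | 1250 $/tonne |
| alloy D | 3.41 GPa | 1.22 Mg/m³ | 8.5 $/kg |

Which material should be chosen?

alloy V

Putting every candidate on a common basis:
  alloy J: E = 211.0 GPa, ρ = 7846 kg/m³, cost = 1.100 $/kg
  alloy Q: E = 432.3 GPa, ρ = 3124 kg/m³, cost = 69.20 $/kg
  alloy V: E = 30.00 GPa, ρ = 2451 kg/m³, cost = 0.09259 $/kg
  alloy S: E = 2.288 GPa, ρ = 1203 kg/m³, cost = 4.960 $/kg
  alloy A: E = 11.79 GPa, ρ = 716.0 kg/m³, cost = 1.250 $/kg
  alloy D: E = 3.410 GPa, ρ = 1220 kg/m³, cost = 8.500 $/kg
  alloy V: M = 132 MN·m per $
  alloy J: M = 24.4 MN·m per $
  alloy A: M = 13.2 MN·m per $
  alloy Q: M = 2.00 MN·m per $
  alloy S: M = 0.383 MN·m per $
  alloy D: M = 0.329 MN·m per $
The maximum is for alloy V.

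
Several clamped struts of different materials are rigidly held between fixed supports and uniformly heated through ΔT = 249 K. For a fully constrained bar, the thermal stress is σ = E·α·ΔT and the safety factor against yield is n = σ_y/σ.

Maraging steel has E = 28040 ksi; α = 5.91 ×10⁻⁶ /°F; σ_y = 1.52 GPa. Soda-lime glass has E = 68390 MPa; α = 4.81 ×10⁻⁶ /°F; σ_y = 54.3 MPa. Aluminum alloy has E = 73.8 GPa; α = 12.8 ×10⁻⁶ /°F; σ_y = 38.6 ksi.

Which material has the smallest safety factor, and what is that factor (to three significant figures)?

In consistent units (E in GPa, α in ×10⁻⁶/K, σ_y in MPa):
  maraging steel: E = 193.3, α = 10.6, σ_y = 1520 → σ = 512 MPa, n = 2.97
  soda-lime glass: E = 68.39, α = 8.66, σ_y = 54.30 → σ = 147 MPa, n = 0.368
  aluminum alloy: E = 73.80, α = 23.0, σ_y = 266.1 → σ = 423 MPa, n = 0.629
Soda-lime glass has the lowest safety factor, n = 0.368.

soda-lime glass, n = 0.368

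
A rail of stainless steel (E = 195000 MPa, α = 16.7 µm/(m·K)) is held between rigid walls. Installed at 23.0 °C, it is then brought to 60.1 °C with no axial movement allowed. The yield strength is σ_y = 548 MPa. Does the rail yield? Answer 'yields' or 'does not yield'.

does not yield

E = 195000 MPa = 195.0 GPa.
ΔT = 37.10 K. Constrained thermal stress σ = E·α·ΔT = 195.0×10³ MPa × 16.7×10⁻⁶ × 37.10 = 121 MPa (compressive).
Compare to σ_y = 548 MPa: σ < σ_y, so it does not yield.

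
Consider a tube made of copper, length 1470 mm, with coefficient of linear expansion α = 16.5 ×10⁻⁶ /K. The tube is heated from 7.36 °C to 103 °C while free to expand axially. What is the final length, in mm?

ΔT = 103 − 7.36 = 95.64 K.
ΔL = α·L₀·ΔT = 16.5×10⁻⁶ × 1470 mm × 95.64 K = 2.32 mm.
L = L₀ + ΔL = 1470 + 2.32 = 1472.3 mm.

1472.3 mm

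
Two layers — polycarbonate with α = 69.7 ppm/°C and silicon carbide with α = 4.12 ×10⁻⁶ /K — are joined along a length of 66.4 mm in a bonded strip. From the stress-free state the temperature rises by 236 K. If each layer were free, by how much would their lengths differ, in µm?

Δα = |69.7 − 4.12|×10⁻⁶/K = 65.6×10⁻⁶/K.
ΔL_mismatch = Δα·L·ΔT = 65.6×10⁻⁶ × 66.4 mm × 236.0 K = 1030 µm.

1030 µm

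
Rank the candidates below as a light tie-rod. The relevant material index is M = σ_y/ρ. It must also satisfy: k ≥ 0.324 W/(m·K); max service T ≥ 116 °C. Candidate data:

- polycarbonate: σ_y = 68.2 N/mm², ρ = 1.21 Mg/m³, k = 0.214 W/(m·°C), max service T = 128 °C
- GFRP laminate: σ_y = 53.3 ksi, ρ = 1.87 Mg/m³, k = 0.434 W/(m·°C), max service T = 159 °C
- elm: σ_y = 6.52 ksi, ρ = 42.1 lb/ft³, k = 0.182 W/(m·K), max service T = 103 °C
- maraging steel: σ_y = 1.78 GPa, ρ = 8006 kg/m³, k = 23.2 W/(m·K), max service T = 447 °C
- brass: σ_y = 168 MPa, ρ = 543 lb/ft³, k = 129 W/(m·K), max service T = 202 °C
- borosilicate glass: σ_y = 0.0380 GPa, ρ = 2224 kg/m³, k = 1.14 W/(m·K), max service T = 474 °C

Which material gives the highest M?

maraging steel

Screen on constraints: k ≥ 0.324 W/(m·K); max service T ≥ 116 °C. Survivors: GFRP laminate, maraging steel, brass, borosilicate glass.
Convert each candidate to consistent units, then evaluate M:
  GFRP laminate: σ_y = 367.5 MPa, ρ = 1870 kg/m³
  maraging steel: σ_y = 1780 MPa, ρ = 8006 kg/m³
  brass: σ_y = 168.0 MPa, ρ = 8698 kg/m³
  borosilicate glass: σ_y = 38.00 MPa, ρ = 2224 kg/m³
  maraging steel: M = 222 kN·m/kg
  GFRP laminate: M = 197 kN·m/kg
  brass: M = 19.3 kN·m/kg
  borosilicate glass: M = 17.1 kN·m/kg
Highest index: maraging steel.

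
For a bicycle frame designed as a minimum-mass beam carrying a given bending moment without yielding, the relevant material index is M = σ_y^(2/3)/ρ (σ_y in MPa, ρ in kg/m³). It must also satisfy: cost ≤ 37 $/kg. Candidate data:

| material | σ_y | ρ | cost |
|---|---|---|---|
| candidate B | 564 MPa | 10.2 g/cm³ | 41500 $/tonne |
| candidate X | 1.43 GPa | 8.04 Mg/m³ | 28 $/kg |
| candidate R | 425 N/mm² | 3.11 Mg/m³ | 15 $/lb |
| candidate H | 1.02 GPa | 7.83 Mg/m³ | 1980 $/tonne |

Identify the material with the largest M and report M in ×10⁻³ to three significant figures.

Screen on constraints: cost ≤ 37 $/kg. Survivors: candidate X, candidate R, candidate H.
After converting to SI:
  candidate X: σ_y = 1430 MPa, ρ = 8040 kg/m³
  candidate R: σ_y = 425.0 MPa, ρ = 3110 kg/m³
  candidate H: σ_y = 1020 MPa, ρ = 7830 kg/m³
  candidate R: M = 18.2×10⁻³
  candidate X: M = 15.8×10⁻³
  candidate H: M = 12.9×10⁻³
Highest index: candidate R.

candidate R, M = 18.2×10⁻³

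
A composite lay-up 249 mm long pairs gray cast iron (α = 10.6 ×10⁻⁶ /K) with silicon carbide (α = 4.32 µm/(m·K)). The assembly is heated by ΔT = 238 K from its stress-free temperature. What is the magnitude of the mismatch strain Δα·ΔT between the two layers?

Δα = |10.6 − 4.32|×10⁻⁶/K = 6.28×10⁻⁶/K.
Mismatch strain = Δα·ΔT = 6.28×10⁻⁶ × 238.0 = 1.49×10⁻³.

1.49×10⁻³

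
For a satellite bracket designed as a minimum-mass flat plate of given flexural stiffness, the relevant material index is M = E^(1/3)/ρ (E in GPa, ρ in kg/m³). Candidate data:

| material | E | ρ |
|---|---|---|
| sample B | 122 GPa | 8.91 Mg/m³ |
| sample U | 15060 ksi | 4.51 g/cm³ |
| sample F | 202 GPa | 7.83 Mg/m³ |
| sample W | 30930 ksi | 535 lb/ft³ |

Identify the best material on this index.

sample U

Normalizing units and computing the index:
  sample B: E = 122.0 GPa, ρ = 8910 kg/m³
  sample U: E = 103.8 GPa, ρ = 4510 kg/m³
  sample F: E = 202.0 GPa, ρ = 7830 kg/m³
  sample W: E = 213.3 GPa, ρ = 8570 kg/m³
  sample U: M = 1.04×10⁻³
  sample F: M = 0.749×10⁻³
  sample W: M = 0.697×10⁻³
  sample B: M = 0.557×10⁻³
Highest index: sample U.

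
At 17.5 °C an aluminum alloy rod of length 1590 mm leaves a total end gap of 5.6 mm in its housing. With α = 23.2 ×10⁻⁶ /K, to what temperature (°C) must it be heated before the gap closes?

α·L₀·ΔT = 5.6 mm ⇒ ΔT = 5.6 / (23.2×10⁻⁶ × 1590.0) = 151.8 K.
T = 17.5 + 151.8 = 169.3 °C.

169 °C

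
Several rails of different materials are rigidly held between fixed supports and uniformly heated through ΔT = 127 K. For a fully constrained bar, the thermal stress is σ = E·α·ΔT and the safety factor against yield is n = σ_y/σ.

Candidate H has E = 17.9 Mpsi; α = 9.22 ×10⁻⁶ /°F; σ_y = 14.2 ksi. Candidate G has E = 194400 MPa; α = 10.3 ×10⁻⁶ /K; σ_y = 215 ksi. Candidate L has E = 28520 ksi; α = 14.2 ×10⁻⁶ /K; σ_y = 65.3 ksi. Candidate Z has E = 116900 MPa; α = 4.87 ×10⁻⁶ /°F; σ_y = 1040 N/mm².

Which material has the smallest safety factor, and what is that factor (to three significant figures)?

With everything in SI (GPa, ×10⁻⁶/K, MPa):
  candidate H: E = 123.4, α = 16.6, σ_y = 97.91 → σ = 260 MPa, n = 0.376
  candidate G: E = 194.4, α = 10.3, σ_y = 1482 → σ = 254 MPa, n = 5.83
  candidate L: E = 196.6, α = 14.2, σ_y = 450.2 → σ = 355 MPa, n = 1.27
  candidate Z: E = 116.9, α = 8.77, σ_y = 1040 → σ = 130 MPa, n = 7.99
Smallest n: candidate H with n = 0.376.

candidate H, n = 0.376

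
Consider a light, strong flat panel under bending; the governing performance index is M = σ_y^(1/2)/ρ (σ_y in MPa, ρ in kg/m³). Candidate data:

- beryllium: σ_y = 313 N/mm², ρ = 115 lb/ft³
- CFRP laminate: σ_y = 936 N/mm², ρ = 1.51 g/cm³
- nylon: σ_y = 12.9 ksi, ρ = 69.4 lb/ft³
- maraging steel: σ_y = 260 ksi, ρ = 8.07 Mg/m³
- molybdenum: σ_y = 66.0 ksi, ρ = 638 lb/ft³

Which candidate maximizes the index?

CFRP laminate

After converting to SI:
  beryllium: σ_y = 313.0 MPa, ρ = 1842 kg/m³
  CFRP laminate: σ_y = 936.0 MPa, ρ = 1510 kg/m³
  nylon: σ_y = 88.94 MPa, ρ = 1112 kg/m³
  maraging steel: σ_y = 1793 MPa, ρ = 8070 kg/m³
  molybdenum: σ_y = 455.1 MPa, ρ = 10220 kg/m³
  CFRP laminate: M = 20.3×10⁻³
  beryllium: M = 9.60×10⁻³
  nylon: M = 8.48×10⁻³
  maraging steel: M = 5.25×10⁻³
  molybdenum: M = 2.09×10⁻³
Highest index: CFRP laminate.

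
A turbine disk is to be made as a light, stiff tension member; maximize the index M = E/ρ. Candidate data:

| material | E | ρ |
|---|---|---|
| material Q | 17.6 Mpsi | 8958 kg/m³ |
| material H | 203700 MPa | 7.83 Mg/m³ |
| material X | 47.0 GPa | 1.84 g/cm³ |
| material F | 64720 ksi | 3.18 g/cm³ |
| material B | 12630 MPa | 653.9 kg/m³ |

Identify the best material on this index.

In SI units:
  material Q: E = 121.3 GPa, ρ = 8958 kg/m³
  material H: E = 203.7 GPa, ρ = 7830 kg/m³
  material X: E = 47.00 GPa, ρ = 1840 kg/m³
  material F: E = 446.2 GPa, ρ = 3180 kg/m³
  material B: E = 12.63 GPa, ρ = 653.9 kg/m³
  material F: M = 140 MN·m/kg
  material H: M = 26.0 MN·m/kg
  material X: M = 25.5 MN·m/kg
  material B: M = 19.3 MN·m/kg
  material Q: M = 13.5 MN·m/kg
Highest index: material F.

material F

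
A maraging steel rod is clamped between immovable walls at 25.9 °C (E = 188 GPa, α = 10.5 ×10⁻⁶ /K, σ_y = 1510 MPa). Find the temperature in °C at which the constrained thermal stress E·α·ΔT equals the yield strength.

791 °C

E·α·ΔT = 1510 MPa ⇒ ΔT = 1510 / (188.0×10³ × 10.5×10⁻⁶) = 764.9 K.
T = 25.9 + 764.9 = 790.8 °C.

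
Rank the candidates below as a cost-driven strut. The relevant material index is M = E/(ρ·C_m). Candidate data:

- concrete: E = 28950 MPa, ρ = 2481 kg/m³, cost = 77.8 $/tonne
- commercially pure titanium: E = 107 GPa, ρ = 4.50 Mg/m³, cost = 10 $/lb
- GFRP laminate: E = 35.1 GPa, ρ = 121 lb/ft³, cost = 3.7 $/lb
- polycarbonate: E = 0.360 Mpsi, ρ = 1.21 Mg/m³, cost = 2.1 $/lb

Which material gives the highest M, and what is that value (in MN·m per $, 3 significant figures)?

In SI units:
  concrete: E = 28.95 GPa, ρ = 2481 kg/m³, cost = 0.07780 $/kg
  commercially pure titanium: E = 107.0 GPa, ρ = 4500 kg/m³, cost = 22.05 $/kg
  GFRP laminate: E = 35.10 GPa, ρ = 1938 kg/m³, cost = 8.157 $/kg
  polycarbonate: E = 2.482 GPa, ρ = 1210 kg/m³, cost = 4.630 $/kg
  concrete: M = 150 MN·m per $
  GFRP laminate: M = 2.22 MN·m per $
  commercially pure titanium: M = 1.08 MN·m per $
  polycarbonate: M = 0.443 MN·m per $
The maximum is for concrete.

concrete, M = 150 MN·m per $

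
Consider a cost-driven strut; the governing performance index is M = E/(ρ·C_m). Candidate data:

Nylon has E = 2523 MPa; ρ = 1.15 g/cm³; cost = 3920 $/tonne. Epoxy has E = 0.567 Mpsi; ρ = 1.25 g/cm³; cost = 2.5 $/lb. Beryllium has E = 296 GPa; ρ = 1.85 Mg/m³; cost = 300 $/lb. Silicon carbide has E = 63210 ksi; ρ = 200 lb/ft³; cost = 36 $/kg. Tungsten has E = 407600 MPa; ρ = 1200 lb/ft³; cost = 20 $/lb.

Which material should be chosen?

In SI units:
  nylon: E = 2.523 GPa, ρ = 1150 kg/m³, cost = 3.920 $/kg
  epoxy: E = 3.909 GPa, ρ = 1250 kg/m³, cost = 5.511 $/kg
  beryllium: E = 296.0 GPa, ρ = 1850 kg/m³, cost = 661.4 $/kg
  silicon carbide: E = 435.8 GPa, ρ = 3204 kg/m³, cost = 36.00 $/kg
  tungsten: E = 407.6 GPa, ρ = 19220 kg/m³, cost = 44.09 $/kg
  silicon carbide: M = 3.78 MN·m per $
  epoxy: M = 0.567 MN·m per $
  nylon: M = 0.560 MN·m per $
  tungsten: M = 0.481 MN·m per $
  beryllium: M = 0.242 MN·m per $
Highest index: silicon carbide.

silicon carbide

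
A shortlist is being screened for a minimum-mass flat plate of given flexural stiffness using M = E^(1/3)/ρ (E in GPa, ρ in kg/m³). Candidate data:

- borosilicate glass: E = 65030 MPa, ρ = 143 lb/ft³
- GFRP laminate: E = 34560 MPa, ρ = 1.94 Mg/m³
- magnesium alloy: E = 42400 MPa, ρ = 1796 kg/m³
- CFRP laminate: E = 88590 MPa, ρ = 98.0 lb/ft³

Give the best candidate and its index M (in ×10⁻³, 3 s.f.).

Putting every candidate on a common basis:
  borosilicate glass: E = 65.03 GPa, ρ = 2291 kg/m³
  GFRP laminate: E = 34.56 GPa, ρ = 1940 kg/m³
  magnesium alloy: E = 42.40 GPa, ρ = 1796 kg/m³
  CFRP laminate: E = 88.59 GPa, ρ = 1570 kg/m³
  CFRP laminate: M = 2.84×10⁻³
  magnesium alloy: M = 1.94×10⁻³
  borosilicate glass: M = 1.76×10⁻³
  GFRP laminate: M = 1.68×10⁻³
CFRP laminate ranks first.

CFRP laminate, M = 2.84×10⁻³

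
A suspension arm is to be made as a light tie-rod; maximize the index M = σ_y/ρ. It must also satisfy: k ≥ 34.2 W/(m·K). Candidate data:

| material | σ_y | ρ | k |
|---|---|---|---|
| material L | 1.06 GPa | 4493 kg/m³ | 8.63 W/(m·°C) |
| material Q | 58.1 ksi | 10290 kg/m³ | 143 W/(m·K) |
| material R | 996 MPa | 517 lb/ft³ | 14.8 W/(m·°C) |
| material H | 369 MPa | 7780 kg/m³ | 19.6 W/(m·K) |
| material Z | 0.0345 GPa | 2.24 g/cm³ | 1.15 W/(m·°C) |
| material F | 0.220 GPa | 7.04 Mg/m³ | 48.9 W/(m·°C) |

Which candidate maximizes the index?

material Q

Screen on constraints: k ≥ 34.2 W/(m·K). Survivors: material Q, material F.
Convert each candidate to consistent units, then evaluate M:
  material Q: σ_y = 400.6 MPa, ρ = 10290 kg/m³
  material F: σ_y = 220.0 MPa, ρ = 7040 kg/m³
  material Q: M = 38.9 kN·m/kg
  material F: M = 31.2 kN·m/kg
Highest index: material Q.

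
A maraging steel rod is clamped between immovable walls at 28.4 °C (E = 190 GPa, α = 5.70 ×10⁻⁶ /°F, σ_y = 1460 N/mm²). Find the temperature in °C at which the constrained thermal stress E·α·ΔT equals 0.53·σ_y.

α = 5.70×10⁻⁶/°F × 9/5 = 10.3×10⁻⁶/K.
σ_y = 1460 N/mm² = 1460 MPa.
E·α·ΔT = 773.8 MPa ⇒ ΔT = 773.8 / (190.0×10³ × 10.3×10⁻⁶) = 396.9 K.
T = 28.4 + 396.9 = 425.3 °C.

425 °C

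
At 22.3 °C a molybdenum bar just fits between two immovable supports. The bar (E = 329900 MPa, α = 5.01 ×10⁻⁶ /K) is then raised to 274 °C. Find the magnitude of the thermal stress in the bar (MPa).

E = 329900 MPa = 329.9 GPa.
ΔT = 251.7 K. Constrained thermal stress σ = E·α·ΔT = 329.9×10³ MPa × 5.01×10⁻⁶ × 251.7 = 416 MPa (compressive).

416 MPa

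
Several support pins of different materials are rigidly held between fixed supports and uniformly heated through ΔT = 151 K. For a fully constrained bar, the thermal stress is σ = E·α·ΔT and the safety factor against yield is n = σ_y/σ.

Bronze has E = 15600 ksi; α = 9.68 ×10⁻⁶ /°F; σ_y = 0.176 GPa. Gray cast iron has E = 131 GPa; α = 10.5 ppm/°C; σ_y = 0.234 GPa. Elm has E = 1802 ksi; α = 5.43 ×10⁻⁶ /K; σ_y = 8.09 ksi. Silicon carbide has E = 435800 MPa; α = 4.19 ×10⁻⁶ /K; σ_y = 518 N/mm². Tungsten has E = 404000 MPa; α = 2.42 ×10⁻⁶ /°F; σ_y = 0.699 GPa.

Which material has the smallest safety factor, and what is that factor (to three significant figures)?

bronze, n = 0.622

Converting E to GPa, α to ×10⁻⁶/K, σ_y to MPa, then σ and n for each:
  bronze: E = 107.6, α = 17.4, σ_y = 176.0 → σ = 283 MPa, n = 0.622
  gray cast iron: E = 131.0, α = 10.5, σ_y = 234.0 → σ = 208 MPa, n = 1.13
  elm: E = 12.42, α = 5.43, σ_y = 55.78 → σ = 10.2 MPa, n = 5.48
  silicon carbide: E = 435.8, α = 4.19, σ_y = 518.0 → σ = 276 MPa, n = 1.88
  tungsten: E = 404.0, α = 4.36, σ_y = 699.0 → σ = 266 MPa, n = 2.63
The minimum is bronze at n = 0.622.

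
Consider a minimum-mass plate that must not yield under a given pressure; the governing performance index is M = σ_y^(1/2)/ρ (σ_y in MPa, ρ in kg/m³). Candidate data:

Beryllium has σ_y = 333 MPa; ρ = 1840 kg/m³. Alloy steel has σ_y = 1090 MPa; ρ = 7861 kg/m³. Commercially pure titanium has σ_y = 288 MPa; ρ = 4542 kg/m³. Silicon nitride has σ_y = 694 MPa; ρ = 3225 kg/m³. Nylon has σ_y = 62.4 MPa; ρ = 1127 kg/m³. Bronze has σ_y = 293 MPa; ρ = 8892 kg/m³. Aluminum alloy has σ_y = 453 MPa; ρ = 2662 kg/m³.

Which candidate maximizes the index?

Evaluate M for each candidate:
  beryllium: M = 9.92×10⁻³
  silicon nitride: M = 8.17×10⁻³
  aluminum alloy: M = 8.00×10⁻³
  nylon: M = 7.01×10⁻³
  alloy steel: M = 4.20×10⁻³
  commercially pure titanium: M = 3.74×10⁻³
  bronze: M = 1.93×10⁻³
Highest index: beryllium.

beryllium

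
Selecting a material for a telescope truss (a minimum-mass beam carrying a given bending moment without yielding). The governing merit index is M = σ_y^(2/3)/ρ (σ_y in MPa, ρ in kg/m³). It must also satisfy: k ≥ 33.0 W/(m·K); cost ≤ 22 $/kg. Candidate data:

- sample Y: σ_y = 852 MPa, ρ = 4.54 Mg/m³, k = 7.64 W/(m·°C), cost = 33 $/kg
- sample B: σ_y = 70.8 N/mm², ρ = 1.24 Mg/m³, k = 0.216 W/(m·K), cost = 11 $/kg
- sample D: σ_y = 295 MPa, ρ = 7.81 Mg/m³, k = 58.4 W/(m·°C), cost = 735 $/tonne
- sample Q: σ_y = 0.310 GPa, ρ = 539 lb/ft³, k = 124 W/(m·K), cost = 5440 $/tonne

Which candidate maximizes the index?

Screen on constraints: k ≥ 33.0 W/(m·K); cost ≤ 22 $/kg. Survivors: sample D, sample Q.
Normalizing units and computing the index:
  sample D: σ_y = 295.0 MPa, ρ = 7810 kg/m³
  sample Q: σ_y = 310.0 MPa, ρ = 8634 kg/m³
  sample D: M = 5.67×10⁻³
  sample Q: M = 5.31×10⁻³
Sample D has the largest M.

sample D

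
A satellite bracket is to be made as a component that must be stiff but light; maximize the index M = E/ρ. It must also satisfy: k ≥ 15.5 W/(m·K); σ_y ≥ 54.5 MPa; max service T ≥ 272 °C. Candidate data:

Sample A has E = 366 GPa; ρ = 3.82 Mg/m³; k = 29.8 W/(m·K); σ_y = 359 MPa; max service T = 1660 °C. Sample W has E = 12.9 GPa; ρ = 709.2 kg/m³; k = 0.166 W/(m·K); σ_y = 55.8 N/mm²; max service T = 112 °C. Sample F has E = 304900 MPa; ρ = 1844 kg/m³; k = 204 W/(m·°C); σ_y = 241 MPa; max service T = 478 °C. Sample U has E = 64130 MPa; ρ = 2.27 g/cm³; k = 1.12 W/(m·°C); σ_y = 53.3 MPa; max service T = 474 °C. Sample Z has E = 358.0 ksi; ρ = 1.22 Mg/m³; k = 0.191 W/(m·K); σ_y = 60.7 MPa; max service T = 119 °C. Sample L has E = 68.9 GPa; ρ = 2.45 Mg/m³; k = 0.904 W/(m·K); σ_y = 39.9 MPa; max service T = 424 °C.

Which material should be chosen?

Screen on constraints: k ≥ 15.5 W/(m·K); σ_y ≥ 54.5 MPa; max service T ≥ 272 °C. Survivors: sample A, sample F.
Putting every candidate on a common basis:
  sample A: E = 366.0 GPa, ρ = 3820 kg/m³
  sample F: E = 304.9 GPa, ρ = 1844 kg/m³
  sample F: M = 165 MN·m/kg
  sample A: M = 95.8 MN·m/kg
Sample F has the largest M.

sample F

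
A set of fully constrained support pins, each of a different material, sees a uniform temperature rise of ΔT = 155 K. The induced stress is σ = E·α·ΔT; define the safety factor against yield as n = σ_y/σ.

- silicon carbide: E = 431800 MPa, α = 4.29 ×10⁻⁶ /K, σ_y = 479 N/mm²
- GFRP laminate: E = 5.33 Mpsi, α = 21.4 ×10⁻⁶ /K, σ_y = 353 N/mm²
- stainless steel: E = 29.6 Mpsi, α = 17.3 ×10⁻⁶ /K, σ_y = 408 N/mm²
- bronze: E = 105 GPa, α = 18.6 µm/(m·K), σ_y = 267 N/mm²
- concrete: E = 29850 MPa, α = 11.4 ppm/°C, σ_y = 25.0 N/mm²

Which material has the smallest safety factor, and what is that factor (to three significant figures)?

Per material, after unit conversion:
  silicon carbide: E = 431.8, α = 4.29, σ_y = 479.0 → σ = 287 MPa, n = 1.67
  GFRP laminate: E = 36.75, α = 21.4, σ_y = 353.0 → σ = 122 MPa, n = 2.90
  stainless steel: E = 204.1, α = 17.3, σ_y = 408.0 → σ = 547 MPa, n = 0.746
  bronze: E = 105.0, α = 18.6, σ_y = 267.0 → σ = 303 MPa, n = 0.882
  concrete: E = 29.85, α = 11.4, σ_y = 25.00 → σ = 52.7 MPa, n = 0.474
Concrete has the lowest safety factor, n = 0.474.

concrete, n = 0.474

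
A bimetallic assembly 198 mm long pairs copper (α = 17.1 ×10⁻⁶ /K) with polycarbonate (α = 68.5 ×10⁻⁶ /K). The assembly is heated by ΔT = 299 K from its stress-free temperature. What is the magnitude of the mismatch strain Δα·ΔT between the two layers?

Δα = |17.1 − 68.5|×10⁻⁶/K = 51.4×10⁻⁶/K.
Mismatch strain = Δα·ΔT = 51.4×10⁻⁶ × 299.0 = 0.0154.

0.0154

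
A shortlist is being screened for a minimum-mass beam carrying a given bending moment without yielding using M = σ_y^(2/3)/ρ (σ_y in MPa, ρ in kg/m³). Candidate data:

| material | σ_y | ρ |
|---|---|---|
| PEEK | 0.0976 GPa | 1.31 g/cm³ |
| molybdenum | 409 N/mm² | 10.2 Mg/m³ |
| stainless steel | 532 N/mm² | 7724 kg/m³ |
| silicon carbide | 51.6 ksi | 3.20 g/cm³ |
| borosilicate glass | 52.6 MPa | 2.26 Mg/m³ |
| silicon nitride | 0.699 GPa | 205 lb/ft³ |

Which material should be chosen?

silicon nitride

After converting to SI:
  PEEK: σ_y = 97.60 MPa, ρ = 1310 kg/m³
  molybdenum: σ_y = 409.0 MPa, ρ = 10200 kg/m³
  stainless steel: σ_y = 532.0 MPa, ρ = 7724 kg/m³
  silicon carbide: σ_y = 355.8 MPa, ρ = 3200 kg/m³
  borosilicate glass: σ_y = 52.60 MPa, ρ = 2260 kg/m³
  silicon nitride: σ_y = 699.0 MPa, ρ = 3284 kg/m³
  silicon nitride: M = 24.0×10⁻³
  PEEK: M = 16.2×10⁻³
  silicon carbide: M = 15.7×10⁻³
  stainless steel: M = 8.50×10⁻³
  borosilicate glass: M = 6.21×10⁻³
  molybdenum: M = 5.40×10⁻³
The maximum is for silicon nitride.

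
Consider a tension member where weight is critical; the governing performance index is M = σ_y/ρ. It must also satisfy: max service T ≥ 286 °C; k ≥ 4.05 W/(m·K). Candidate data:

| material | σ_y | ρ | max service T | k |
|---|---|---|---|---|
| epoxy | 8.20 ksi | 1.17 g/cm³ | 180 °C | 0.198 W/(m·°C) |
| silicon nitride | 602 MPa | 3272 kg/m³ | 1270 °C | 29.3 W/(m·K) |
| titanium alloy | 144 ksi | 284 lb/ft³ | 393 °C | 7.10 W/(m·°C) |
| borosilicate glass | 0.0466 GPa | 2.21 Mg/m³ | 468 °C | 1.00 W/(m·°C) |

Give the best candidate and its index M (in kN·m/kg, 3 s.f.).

Screen on constraints: max service T ≥ 286 °C; k ≥ 4.05 W/(m·K). Survivors: silicon nitride, titanium alloy.
Normalizing units and computing the index:
  silicon nitride: σ_y = 602.0 MPa, ρ = 3272 kg/m³
  titanium alloy: σ_y = 992.8 MPa, ρ = 4549 kg/m³
  titanium alloy: M = 218 kN·m/kg
  silicon nitride: M = 184 kN·m/kg
Titanium alloy has the largest M.

titanium alloy, M = 218 kN·m/kg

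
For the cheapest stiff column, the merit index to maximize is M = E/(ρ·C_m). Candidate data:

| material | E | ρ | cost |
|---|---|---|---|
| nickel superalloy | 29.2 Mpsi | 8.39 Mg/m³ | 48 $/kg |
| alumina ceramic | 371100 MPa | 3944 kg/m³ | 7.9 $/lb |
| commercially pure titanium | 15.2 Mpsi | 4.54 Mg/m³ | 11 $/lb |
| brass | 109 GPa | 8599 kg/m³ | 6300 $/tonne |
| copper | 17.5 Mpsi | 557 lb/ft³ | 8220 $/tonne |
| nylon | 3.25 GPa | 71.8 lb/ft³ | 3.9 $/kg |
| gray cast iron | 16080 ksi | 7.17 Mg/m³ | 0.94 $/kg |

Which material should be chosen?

gray cast iron

In SI units:
  nickel superalloy: E = 201.3 GPa, ρ = 8390 kg/m³, cost = 48.00 $/kg
  alumina ceramic: E = 371.1 GPa, ρ = 3944 kg/m³, cost = 17.42 $/kg
  commercially pure titanium: E = 104.8 GPa, ρ = 4540 kg/m³, cost = 24.25 $/kg
  brass: E = 109.0 GPa, ρ = 8599 kg/m³, cost = 6.300 $/kg
  copper: E = 120.7 GPa, ρ = 8922 kg/m³, cost = 8.220 $/kg
  nylon: E = 3.250 GPa, ρ = 1150 kg/m³, cost = 3.900 $/kg
  gray cast iron: E = 110.9 GPa, ρ = 7170 kg/m³, cost = 0.9400 $/kg
  gray cast iron: M = 16.4 MN·m per $
  alumina ceramic: M = 5.40 MN·m per $
  brass: M = 2.01 MN·m per $
  copper: M = 1.65 MN·m per $
  commercially pure titanium: M = 0.952 MN·m per $
  nylon: M = 0.725 MN·m per $
  nickel superalloy: M = 0.500 MN·m per $
Gray cast iron ranks first.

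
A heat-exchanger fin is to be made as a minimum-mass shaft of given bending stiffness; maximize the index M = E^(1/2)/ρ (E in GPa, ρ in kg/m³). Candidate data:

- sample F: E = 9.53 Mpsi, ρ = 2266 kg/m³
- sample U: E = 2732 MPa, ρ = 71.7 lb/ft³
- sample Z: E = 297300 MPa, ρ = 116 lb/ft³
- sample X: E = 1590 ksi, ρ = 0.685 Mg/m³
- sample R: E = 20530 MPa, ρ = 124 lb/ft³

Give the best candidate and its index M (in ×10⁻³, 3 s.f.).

sample Z, M = 9.28×10⁻³

After converting to SI:
  sample F: E = 65.71 GPa, ρ = 2266 kg/m³
  sample U: E = 2.732 GPa, ρ = 1149 kg/m³
  sample Z: E = 297.3 GPa, ρ = 1858 kg/m³
  sample X: E = 10.96 GPa, ρ = 685.0 kg/m³
  sample R: E = 20.53 GPa, ρ = 1986 kg/m³
  sample Z: M = 9.28×10⁻³
  sample X: M = 4.83×10⁻³
  sample F: M = 3.58×10⁻³
  sample R: M = 2.28×10⁻³
  sample U: M = 1.44×10⁻³
Sample Z has the largest M.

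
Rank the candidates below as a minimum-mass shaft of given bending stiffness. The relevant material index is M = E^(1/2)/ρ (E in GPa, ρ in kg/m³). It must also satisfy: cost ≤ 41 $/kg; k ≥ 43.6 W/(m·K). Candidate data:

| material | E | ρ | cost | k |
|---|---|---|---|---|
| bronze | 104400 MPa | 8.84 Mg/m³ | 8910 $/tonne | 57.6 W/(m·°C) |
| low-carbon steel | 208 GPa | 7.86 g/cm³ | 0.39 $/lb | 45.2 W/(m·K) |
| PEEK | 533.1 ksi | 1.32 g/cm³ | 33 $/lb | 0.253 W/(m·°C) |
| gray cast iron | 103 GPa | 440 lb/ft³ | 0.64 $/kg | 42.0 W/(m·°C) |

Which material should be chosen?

Screen on constraints: cost ≤ 41 $/kg; k ≥ 43.6 W/(m·K). Survivors: bronze, low-carbon steel.
After converting to SI:
  bronze: E = 104.4 GPa, ρ = 8840 kg/m³
  low-carbon steel: E = 208.0 GPa, ρ = 7860 kg/m³
  low-carbon steel: M = 1.83×10⁻³
  bronze: M = 1.16×10⁻³
The maximum is for low-carbon steel.

low-carbon steel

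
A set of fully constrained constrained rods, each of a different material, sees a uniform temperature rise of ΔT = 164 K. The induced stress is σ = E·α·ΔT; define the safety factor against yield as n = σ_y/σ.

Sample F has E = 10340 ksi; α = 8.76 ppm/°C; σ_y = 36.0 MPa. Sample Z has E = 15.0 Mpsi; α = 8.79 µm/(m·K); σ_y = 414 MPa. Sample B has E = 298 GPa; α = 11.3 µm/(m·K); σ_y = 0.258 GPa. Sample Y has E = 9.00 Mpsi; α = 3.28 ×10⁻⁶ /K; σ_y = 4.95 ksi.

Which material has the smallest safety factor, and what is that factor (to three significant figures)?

Converting E to GPa, α to ×10⁻⁶/K, σ_y to MPa, then σ and n for each:
  sample F: E = 71.29, α = 8.76, σ_y = 36.00 → σ = 102 MPa, n = 0.351
  sample Z: E = 103.4, α = 8.79, σ_y = 414.0 → σ = 149 MPa, n = 2.78
  sample B: E = 298.0, α = 11.3, σ_y = 258.0 → σ = 552 MPa, n = 0.467
  sample Y: E = 62.05, α = 3.28, σ_y = 34.13 → σ = 33.4 MPa, n = 1.02
Sample F has the lowest safety factor, n = 0.351.

sample F, n = 0.351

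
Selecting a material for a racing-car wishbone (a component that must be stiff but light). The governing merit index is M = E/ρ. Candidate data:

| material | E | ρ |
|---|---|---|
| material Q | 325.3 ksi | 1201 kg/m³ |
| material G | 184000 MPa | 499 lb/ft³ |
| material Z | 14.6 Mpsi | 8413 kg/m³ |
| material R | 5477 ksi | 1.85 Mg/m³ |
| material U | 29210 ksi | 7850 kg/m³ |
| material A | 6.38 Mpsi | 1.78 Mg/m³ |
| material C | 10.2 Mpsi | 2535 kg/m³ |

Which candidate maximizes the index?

material C

After converting to SI:
  material Q: E = 2.243 GPa, ρ = 1201 kg/m³
  material G: E = 184.0 GPa, ρ = 7993 kg/m³
  material Z: E = 100.7 GPa, ρ = 8413 kg/m³
  material R: E = 37.76 GPa, ρ = 1850 kg/m³
  material U: E = 201.4 GPa, ρ = 7850 kg/m³
  material A: E = 43.99 GPa, ρ = 1780 kg/m³
  material C: E = 70.33 GPa, ρ = 2535 kg/m³
  material C: M = 27.7 MN·m/kg
  material U: M = 25.7 MN·m/kg
  material A: M = 24.7 MN·m/kg
  material G: M = 23.0 MN·m/kg
  material R: M = 20.4 MN·m/kg
  material Z: M = 12.0 MN·m/kg
  material Q: M = 1.87 MN·m/kg
The maximum is for material C.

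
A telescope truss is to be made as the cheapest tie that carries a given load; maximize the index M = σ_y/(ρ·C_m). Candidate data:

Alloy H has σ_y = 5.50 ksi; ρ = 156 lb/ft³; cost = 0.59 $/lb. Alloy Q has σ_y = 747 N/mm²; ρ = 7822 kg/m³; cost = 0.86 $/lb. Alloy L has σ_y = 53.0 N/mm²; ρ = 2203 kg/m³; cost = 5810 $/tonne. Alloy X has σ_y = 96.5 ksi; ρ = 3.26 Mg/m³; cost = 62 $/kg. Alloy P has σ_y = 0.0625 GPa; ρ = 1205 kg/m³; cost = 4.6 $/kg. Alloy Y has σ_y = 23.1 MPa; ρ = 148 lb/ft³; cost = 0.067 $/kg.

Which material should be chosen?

In SI units:
  alloy H: σ_y = 37.92 MPa, ρ = 2499 kg/m³, cost = 1.301 $/kg
  alloy Q: σ_y = 747.0 MPa, ρ = 7822 kg/m³, cost = 1.896 $/kg
  alloy L: σ_y = 53.00 MPa, ρ = 2203 kg/m³, cost = 5.810 $/kg
  alloy X: σ_y = 665.3 MPa, ρ = 3260 kg/m³, cost = 62.00 $/kg
  alloy P: σ_y = 62.50 MPa, ρ = 1205 kg/m³, cost = 4.600 $/kg
  alloy Y: σ_y = 23.10 MPa, ρ = 2371 kg/m³, cost = 0.06700 $/kg
  alloy Y: M = 145 kN·m per $
  alloy Q: M = 50.4 kN·m per $
  alloy H: M = 11.7 kN·m per $
  alloy P: M = 11.3 kN·m per $
  alloy L: M = 4.14 kN·m per $
  alloy X: M = 3.29 kN·m per $
Alloy Y ranks first.

alloy Y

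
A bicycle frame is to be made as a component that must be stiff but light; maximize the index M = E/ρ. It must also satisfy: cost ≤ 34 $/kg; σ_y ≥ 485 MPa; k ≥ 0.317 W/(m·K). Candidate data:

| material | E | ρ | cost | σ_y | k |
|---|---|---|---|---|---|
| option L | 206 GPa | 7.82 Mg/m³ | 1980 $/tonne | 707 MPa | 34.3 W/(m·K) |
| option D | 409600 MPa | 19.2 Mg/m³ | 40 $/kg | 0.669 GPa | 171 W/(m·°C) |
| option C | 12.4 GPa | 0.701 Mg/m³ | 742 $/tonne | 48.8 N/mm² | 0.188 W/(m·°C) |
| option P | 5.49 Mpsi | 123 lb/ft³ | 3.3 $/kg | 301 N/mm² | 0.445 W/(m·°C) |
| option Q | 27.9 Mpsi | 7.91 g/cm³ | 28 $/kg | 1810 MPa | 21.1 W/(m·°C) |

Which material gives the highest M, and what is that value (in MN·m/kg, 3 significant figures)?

option L, M = 26.3 MN·m/kg

Screen on constraints: cost ≤ 34 $/kg; σ_y ≥ 485 MPa; k ≥ 0.317 W/(m·K). Survivors: option L, option Q.
Normalizing units and computing the index:
  option L: E = 206.0 GPa, ρ = 7820 kg/m³
  option Q: E = 192.4 GPa, ρ = 7910 kg/m³
  option L: M = 26.3 MN·m/kg
  option Q: M = 24.3 MN·m/kg
The maximum is for option L.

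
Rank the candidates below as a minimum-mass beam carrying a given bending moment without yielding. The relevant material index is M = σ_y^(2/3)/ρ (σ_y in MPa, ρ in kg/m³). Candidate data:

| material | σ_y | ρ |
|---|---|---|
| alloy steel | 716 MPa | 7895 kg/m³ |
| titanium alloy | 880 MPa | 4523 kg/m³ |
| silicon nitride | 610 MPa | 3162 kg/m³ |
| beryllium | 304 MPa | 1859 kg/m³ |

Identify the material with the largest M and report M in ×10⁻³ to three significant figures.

Per-candidate index values:
  beryllium: M = 24.3×10⁻³
  silicon nitride: M = 22.7×10⁻³
  titanium alloy: M = 20.3×10⁻³
  alloy steel: M = 10.1×10⁻³
Beryllium has the largest M.

beryllium, M = 24.3×10⁻³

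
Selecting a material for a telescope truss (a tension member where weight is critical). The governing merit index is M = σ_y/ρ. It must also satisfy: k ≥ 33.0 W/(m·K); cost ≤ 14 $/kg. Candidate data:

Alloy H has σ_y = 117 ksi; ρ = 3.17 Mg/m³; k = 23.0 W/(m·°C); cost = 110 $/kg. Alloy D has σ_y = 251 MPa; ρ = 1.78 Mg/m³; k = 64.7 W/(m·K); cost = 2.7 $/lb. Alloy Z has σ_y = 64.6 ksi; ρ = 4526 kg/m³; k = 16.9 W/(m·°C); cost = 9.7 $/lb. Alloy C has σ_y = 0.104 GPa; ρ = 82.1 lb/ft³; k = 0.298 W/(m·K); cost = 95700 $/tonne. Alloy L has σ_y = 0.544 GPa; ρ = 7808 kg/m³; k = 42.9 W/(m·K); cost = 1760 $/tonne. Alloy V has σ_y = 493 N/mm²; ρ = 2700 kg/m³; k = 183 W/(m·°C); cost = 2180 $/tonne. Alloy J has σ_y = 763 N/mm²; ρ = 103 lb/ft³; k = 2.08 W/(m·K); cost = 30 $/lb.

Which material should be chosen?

alloy V

Screen on constraints: k ≥ 33.0 W/(m·K); cost ≤ 14 $/kg. Survivors: alloy D, alloy L, alloy V.
Putting every candidate on a common basis:
  alloy D: σ_y = 251.0 MPa, ρ = 1780 kg/m³
  alloy L: σ_y = 544.0 MPa, ρ = 7808 kg/m³
  alloy V: σ_y = 493.0 MPa, ρ = 2700 kg/m³
  alloy V: M = 183 kN·m/kg
  alloy D: M = 141 kN·m/kg
  alloy L: M = 69.7 kN·m/kg
Alloy V ranks first.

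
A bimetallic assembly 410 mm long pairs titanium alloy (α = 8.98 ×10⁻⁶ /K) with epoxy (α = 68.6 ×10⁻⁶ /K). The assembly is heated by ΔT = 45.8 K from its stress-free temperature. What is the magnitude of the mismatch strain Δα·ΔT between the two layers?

2.73×10⁻³

Δα = |8.98 − 68.6|×10⁻⁶/K = 59.6×10⁻⁶/K.
Mismatch strain = Δα·ΔT = 59.6×10⁻⁶ × 45.8 = 2.73×10⁻³.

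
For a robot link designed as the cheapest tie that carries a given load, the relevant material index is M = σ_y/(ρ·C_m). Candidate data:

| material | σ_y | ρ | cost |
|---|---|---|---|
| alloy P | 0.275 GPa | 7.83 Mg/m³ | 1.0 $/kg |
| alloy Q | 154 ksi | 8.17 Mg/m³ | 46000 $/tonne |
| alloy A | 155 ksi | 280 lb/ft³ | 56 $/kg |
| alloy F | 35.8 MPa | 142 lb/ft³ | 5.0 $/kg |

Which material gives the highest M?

alloy P

After converting to SI:
  alloy P: σ_y = 275.0 MPa, ρ = 7830 kg/m³, cost = 1.000 $/kg
  alloy Q: σ_y = 1062 MPa, ρ = 8170 kg/m³, cost = 46.00 $/kg
  alloy A: σ_y = 1069 MPa, ρ = 4485 kg/m³, cost = 56.00 $/kg
  alloy F: σ_y = 35.80 MPa, ρ = 2275 kg/m³, cost = 5.000 $/kg
  alloy P: M = 35.1 kN·m per $
  alloy A: M = 4.25 kN·m per $
  alloy F: M = 3.15 kN·m per $
  alloy Q: M = 2.83 kN·m per $
Alloy P ranks first.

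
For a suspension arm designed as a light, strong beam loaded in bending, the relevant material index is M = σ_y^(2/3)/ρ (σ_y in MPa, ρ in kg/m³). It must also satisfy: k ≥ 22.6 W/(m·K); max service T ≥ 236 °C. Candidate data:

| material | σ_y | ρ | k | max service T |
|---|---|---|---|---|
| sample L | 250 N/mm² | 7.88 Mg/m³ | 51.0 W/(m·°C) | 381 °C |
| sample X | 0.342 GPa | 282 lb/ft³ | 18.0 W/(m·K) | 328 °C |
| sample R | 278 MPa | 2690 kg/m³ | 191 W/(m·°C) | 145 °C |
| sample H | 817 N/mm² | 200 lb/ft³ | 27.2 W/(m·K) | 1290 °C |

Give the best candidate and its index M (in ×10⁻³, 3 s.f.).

Screen on constraints: k ≥ 22.6 W/(m·K); max service T ≥ 236 °C. Survivors: sample L, sample H.
Normalizing units and computing the index:
  sample L: σ_y = 250.0 MPa, ρ = 7880 kg/m³
  sample H: σ_y = 817.0 MPa, ρ = 3204 kg/m³
  sample H: M = 27.3×10⁻³
  sample L: M = 5.04×10⁻³
The maximum is for sample H.

sample H, M = 27.3×10⁻³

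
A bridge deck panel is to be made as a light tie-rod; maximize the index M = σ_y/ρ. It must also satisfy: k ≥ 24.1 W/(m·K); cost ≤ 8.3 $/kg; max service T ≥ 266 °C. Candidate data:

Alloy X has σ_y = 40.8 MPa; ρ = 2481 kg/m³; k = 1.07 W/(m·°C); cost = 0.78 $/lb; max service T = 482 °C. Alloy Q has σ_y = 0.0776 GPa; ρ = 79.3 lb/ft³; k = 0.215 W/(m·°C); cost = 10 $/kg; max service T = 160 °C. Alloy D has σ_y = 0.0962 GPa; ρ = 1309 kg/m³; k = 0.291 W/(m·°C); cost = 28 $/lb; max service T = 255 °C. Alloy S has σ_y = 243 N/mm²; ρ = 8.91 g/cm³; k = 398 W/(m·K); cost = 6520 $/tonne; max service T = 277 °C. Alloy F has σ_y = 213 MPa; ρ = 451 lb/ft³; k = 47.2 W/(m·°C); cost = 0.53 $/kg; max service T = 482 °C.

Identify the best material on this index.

Screen on constraints: k ≥ 24.1 W/(m·K); cost ≤ 8.3 $/kg; max service T ≥ 266 °C. Survivors: alloy S, alloy F.
Putting every candidate on a common basis:
  alloy S: σ_y = 243.0 MPa, ρ = 8910 kg/m³
  alloy F: σ_y = 213.0 MPa, ρ = 7224 kg/m³
  alloy F: M = 29.5 kN·m/kg
  alloy S: M = 27.3 kN·m/kg
Alloy F ranks first.

alloy F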